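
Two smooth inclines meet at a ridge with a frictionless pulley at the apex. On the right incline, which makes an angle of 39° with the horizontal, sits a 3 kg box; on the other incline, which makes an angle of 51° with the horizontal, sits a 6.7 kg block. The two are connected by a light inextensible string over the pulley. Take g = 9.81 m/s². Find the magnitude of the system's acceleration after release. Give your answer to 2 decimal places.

3.36 m/s²

Resolve each weight along its own incline: the 3 kg mass has component 3 × 9.81 × sin 39° = 18.521 N down its slope, and the 6.7 kg mass has 6.7 × 9.81 × sin 51° = 51.079 N down its slope.
The 6.7 kg side's 51.079 N exceeds the other side's 18.521 N, so that mass slides down and the 3 kg mass slides up. Taking that direction as positive, Newton's second law for the whole system gives 51.079 − 18.521 = (3 + 6.7) a, so a = 32.558 / 9.7 = 3.3565 m/s².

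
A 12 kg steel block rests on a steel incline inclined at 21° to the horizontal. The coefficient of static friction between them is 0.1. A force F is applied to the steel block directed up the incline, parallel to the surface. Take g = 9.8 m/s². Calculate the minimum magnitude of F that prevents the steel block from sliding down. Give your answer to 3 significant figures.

31.2 N

The normal force is N = mg cos 21° = 109.789 N. With F at its minimum the steel block is on the verge of sliding down, so static friction is at its maximum μ_s N = 0.1 × 109.789 = 10.979 N and acts up the slope.
Equilibrium along the incline: F + μ_s N = mg sin 21°, so F = 42.144 − 10.979 = 31.165 N.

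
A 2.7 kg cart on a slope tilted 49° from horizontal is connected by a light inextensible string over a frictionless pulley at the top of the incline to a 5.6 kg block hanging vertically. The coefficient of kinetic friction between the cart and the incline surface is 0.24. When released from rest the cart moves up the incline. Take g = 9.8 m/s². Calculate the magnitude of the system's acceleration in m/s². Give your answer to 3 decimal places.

3.704 m/s²

For the cart on the incline: the weight component along the slope is m₁g sin 49° = 2.7 × 9.8 × 0.7547 = 19.969 N and the normal force is N = m₁g cos 49° = 17.359 N.
Kinetic friction opposes the cart's motion up the incline: f = μN = 0.24 × 17.359 = 4.166 N acting down the slope.
Newton's second law for the cart (up-slope positive): T − 19.969 − 4.166 = 2.7 a. For the hanging block (downward positive): 5.6 × 9.8 − T = 5.6 a.
Adding the two equations eliminates T: 30.745 = 8.3 a, so a = 3.7042 m/s².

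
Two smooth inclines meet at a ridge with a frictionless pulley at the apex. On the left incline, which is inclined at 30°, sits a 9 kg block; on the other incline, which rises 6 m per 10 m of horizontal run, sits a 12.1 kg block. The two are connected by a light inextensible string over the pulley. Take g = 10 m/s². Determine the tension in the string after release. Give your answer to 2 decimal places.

Resolve each weight along its own incline: the 9 kg mass has component 9 × 10 × sin 30° = 45.000 N down its slope, and the 12.1 kg mass has 12.1 × 10 × sin 30.96° = 62.254 N down its slope.
The 12.1 kg side's 62.254 N exceeds the other side's 45.000 N, so that mass slides down and the 9 kg mass slides up. Taking that direction as positive, Newton's second law for the whole system gives 62.254 − 45.000 = (9 + 12.1) a, so a = 17.254 / 21.1 = 0.8177 m/s².
For the 9 kg mass (up-slope positive): T − 45.000 = 9 × 0.8177, so T = 52.359 N.

52.36 N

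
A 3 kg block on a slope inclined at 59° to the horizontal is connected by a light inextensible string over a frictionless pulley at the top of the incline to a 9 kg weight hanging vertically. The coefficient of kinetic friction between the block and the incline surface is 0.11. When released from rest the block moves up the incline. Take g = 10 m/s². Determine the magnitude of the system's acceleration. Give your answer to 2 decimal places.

5.22 m/s²

For the block on the incline: the weight component along the slope is m₁g sin 59° = 3 × 10 × 0.8572 = 25.716 N and the normal force is N = m₁g cos 59° = 15.451 N.
Kinetic friction opposes the block's motion up the incline: f = μN = 0.11 × 15.451 = 1.700 N acting down the slope.
Newton's second law for the block (up-slope positive): T − 25.716 − 1.700 = 3 a. For the hanging weight (downward positive): 9 × 10 − T = 9 a.
Adding the two equations eliminates T: 62.584 = 12 a, so a = 5.2153 m/s².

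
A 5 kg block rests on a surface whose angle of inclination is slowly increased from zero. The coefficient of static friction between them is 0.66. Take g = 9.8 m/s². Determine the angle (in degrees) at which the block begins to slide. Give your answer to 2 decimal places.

33.42°

At the threshold of sliding, static friction is at its maximum μ_s N and exactly balances the weight component along the incline: mg sin θ = μ_s mg cos θ.
Hence tan θ = μ_s = 0.66, so θ = arctan(0.66) = 33.4248°.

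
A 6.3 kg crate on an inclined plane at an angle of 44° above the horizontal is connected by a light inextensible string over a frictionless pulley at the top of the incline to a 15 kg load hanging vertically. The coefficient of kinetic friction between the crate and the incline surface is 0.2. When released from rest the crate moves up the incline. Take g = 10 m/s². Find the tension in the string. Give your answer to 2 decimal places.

For the crate on the incline: the weight component along the slope is m₁g sin 44° = 6.3 × 10 × 0.6947 = 43.766 N and the normal force is N = m₁g cos 44° = 45.318 N.
Kinetic friction opposes the crate's motion up the incline: f = μN = 0.2 × 45.318 = 9.064 N acting down the slope.
Newton's second law for the crate (up-slope positive): T − 43.766 − 9.064 = 6.3 a. For the hanging load (downward positive): 15 × 10 − T = 15 a.
Adding the two equations eliminates T: 97.170 = 21.3 a, so a = 4.5620 m/s².
Then from the hanging load's equation, T = 15 × (10 − 4.5620) = 81.570 N.

81.57 N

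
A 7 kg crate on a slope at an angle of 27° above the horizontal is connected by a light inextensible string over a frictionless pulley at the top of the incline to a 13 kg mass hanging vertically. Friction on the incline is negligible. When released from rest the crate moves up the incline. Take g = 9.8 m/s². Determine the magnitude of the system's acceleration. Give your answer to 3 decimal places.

4.813 m/s²

For the crate on the incline: the weight component along the slope is m₁g sin 27° = 7 × 9.8 × 0.4540 = 31.144 N and the normal force is N = m₁g cos 27° = 61.123 N.
Newton's second law for the crate (up-slope positive): T − 31.144 = 7 a. For the hanging mass (downward positive): 13 × 9.8 − T = 13 a.
Adding the two equations eliminates T: 96.256 = 20 a, so a = 4.8128 m/s².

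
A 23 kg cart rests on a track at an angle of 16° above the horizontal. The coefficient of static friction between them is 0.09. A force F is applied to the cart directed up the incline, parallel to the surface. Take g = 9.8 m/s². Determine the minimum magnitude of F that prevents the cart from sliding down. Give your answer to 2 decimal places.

42.63 N

The normal force is N = mg cos 16° = 216.668 N. With F at its minimum the cart is on the verge of sliding down, so static friction is at its maximum μ_s N = 0.09 × 216.668 = 19.500 N and acts up the slope.
Equilibrium along the incline: F + μ_s N = mg sin 16°, so F = 62.129 − 19.500 = 42.629 N.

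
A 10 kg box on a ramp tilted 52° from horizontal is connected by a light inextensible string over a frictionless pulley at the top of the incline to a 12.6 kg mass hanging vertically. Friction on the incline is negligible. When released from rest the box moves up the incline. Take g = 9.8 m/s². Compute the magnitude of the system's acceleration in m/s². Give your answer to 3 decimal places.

For the box on the incline: the weight component along the slope is m₁g sin 52° = 10 × 9.8 × 0.7880 = 77.224 N and the normal force is N = m₁g cos 52° = 60.335 N.
Newton's second law for the box (up-slope positive): T − 77.224 = 10 a. For the hanging mass (downward positive): 12.6 × 9.8 − T = 12.6 a.
Adding the two equations eliminates T: 46.256 = 22.6 a, so a = 2.0467 m/s².

2.047 m/s²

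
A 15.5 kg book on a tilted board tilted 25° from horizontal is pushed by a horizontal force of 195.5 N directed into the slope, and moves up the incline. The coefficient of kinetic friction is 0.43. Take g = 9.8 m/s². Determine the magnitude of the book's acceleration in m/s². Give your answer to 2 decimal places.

1.18 m/s²

The horizontal push has components F cos 25° = 195.5 × 0.9063 = 177.182 N up the incline and F sin 25° = 195.5 × 0.4226 = 82.618 N pressing into the surface.
The normal force is therefore N = mg cos 25° + F sin 25° = 137.667 + 82.618 = 220.285 N, and kinetic friction down the slope is μN = 0.43 × 220.285 = 94.723 N.
Along the incline: F cos 25° − mg sin 25° − μN = ma, so 177.182 − 64.193 − 94.723 = 15.5 a, giving a = 1.1785 m/s².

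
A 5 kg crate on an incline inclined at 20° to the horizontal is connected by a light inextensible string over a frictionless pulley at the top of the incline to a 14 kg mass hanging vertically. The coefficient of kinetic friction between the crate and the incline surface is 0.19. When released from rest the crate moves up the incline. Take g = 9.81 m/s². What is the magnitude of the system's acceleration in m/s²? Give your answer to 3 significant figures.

For the crate on the incline: the weight component along the slope is m₁g sin 20° = 5 × 9.81 × 0.3420 = 16.775 N and the normal force is N = m₁g cos 20° = 46.092 N.
Kinetic friction opposes the crate's motion up the incline: f = μN = 0.19 × 46.092 = 8.757 N acting down the slope.
Newton's second law for the crate (up-slope positive): T − 16.775 − 8.757 = 5 a. For the hanging mass (downward positive): 14 × 9.81 − T = 14 a.
Adding the two equations eliminates T: 111.808 = 19 a, so a = 5.8846 m/s².

5.88 m/s²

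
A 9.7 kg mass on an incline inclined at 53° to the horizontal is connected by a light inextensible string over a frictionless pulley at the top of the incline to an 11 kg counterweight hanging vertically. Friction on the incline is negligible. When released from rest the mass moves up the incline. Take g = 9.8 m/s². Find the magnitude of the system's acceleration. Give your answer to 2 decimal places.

1.54 m/s²

For the mass on the incline: the weight component along the slope is m₁g sin 53° = 9.7 × 9.8 × 0.7986 = 75.915 N and the normal force is N = m₁g cos 53° = 57.209 N.
Newton's second law for the mass (up-slope positive): T − 75.915 = 9.7 a. For the hanging counterweight (downward positive): 11 × 9.8 − T = 11 a.
Adding the two equations eliminates T: 31.885 = 20.7 a, so a = 1.5403 m/s².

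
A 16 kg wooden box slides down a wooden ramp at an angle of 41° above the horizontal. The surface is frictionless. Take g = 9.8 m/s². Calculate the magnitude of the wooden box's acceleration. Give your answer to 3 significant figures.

Resolving the weight along the incline: the component pulling the wooden box down the slope is mg sin 41° = 16 × 9.8 × 0.6561 = 102.876 N, and the normal force is N = mg cos 41° = 16 × 9.8 × 0.7547 = 118.337 N.
With no friction the net force along the incline is 102.876 N, so a = g sin 41° = 102.876 / 16 = 6.4298 m/s².

6.43 m/s²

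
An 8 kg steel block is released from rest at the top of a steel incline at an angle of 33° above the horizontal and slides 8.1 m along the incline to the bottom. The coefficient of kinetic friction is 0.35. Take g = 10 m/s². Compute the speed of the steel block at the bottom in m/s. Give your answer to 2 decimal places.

The weight component along the incline is mg sin 33° = 43.571 N and the normal force is N = mg cos 33° = 67.094 N.
Friction up the slope is f = μN = 0.35 × 67.094 = 23.483 N, so the net downslope force is 43.571 − 23.483 = 20.088 N and a = 20.088 / 8 = 2.5110 m/s².
Starting from rest over a distance of 8.1 m, v² = 2aL = 2 × 2.5110 × 8.1 = 40.6782, so v = 6.3779 m/s.

6.38 m/s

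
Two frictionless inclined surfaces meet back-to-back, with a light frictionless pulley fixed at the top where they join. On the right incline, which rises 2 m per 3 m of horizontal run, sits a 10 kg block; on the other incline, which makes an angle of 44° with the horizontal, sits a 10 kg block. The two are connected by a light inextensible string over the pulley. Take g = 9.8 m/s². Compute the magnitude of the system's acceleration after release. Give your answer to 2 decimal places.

0.69 m/s²

Resolve each weight along its own incline: the 10 kg mass has component 10 × 9.8 × sin 33.69° = 54.361 N down its slope, and the 10 kg mass has 10 × 9.8 × sin 44° = 68.077 N down its slope.
The 10 kg side's 68.077 N exceeds the other side's 54.361 N, so that mass slides down and the 10 kg mass slides up. Taking that direction as positive, Newton's second law for the whole system gives 68.077 − 54.361 = (10 + 10) a, so a = 13.716 / 20 = 0.6858 m/s².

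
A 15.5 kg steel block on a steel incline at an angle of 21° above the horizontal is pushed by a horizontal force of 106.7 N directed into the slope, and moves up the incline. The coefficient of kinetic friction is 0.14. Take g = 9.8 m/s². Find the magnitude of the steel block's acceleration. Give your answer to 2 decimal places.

The horizontal push has components F cos 21° = 106.7 × 0.9336 = 99.615 N up the incline and F sin 21° = 106.7 × 0.3584 = 38.241 N pressing into the surface.
The normal force is therefore N = mg cos 21° + F sin 21° = 141.814 + 38.241 = 180.055 N, and kinetic friction down the slope is μN = 0.14 × 180.055 = 25.208 N.
Along the incline: F cos 21° − mg sin 21° − μN = ma, so 99.615 − 54.441 − 25.208 = 15.5 a, giving a = 1.2881 m/s².

1.29 m/s²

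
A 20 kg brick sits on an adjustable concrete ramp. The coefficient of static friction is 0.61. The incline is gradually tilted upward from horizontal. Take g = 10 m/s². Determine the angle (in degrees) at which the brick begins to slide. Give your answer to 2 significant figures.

At the threshold of sliding, static friction is at its maximum μ_s N and exactly balances the weight component along the incline: mg sin θ = μ_s mg cos θ.
Hence tan θ = μ_s = 0.61, so θ = arctan(0.61) = 31.3832°.

31°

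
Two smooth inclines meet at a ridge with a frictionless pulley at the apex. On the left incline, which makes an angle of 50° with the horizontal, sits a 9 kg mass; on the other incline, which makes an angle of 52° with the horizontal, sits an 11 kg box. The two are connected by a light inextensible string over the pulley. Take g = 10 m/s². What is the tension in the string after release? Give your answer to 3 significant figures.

Resolve each weight along its own incline: the 9 kg mass has component 9 × 10 × sin 50° = 68.944 N down its slope, and the 11 kg mass has 11 × 10 × sin 52° = 86.681 N down its slope.
The 11 kg side's 86.681 N exceeds the other side's 68.944 N, so that mass slides down and the 9 kg mass slides up. Taking that direction as positive, Newton's second law for the whole system gives 86.681 − 68.944 = (9 + 11) a, so a = 17.737 / 20 = 0.8868 m/s².
For the 9 kg mass (up-slope positive): T − 68.944 = 9 × 0.8868, so T = 76.925 N.

76.9 N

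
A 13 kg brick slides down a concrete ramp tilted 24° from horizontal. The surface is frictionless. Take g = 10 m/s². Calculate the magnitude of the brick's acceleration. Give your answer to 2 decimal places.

4.07 m/s²

Resolving the weight along the incline: the component pulling the brick down the slope is mg sin 24° = 13 × 10 × 0.4067 = 52.871 N, and the normal force is N = mg cos 24° = 13 × 10 × 0.9135 = 118.755 N.
With no friction the net force along the incline is 52.871 N, so a = g sin 24° = 52.871 / 13 = 4.0670 m/s².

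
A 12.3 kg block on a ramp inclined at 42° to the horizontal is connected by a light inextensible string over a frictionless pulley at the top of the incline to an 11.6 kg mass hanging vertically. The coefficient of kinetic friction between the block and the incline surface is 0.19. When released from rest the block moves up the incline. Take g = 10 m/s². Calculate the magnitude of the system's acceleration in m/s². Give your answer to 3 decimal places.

For the block on the incline: the weight component along the slope is m₁g sin 42° = 12.3 × 10 × 0.6691 = 82.299 N and the normal force is N = m₁g cos 42° = 91.407 N.
Kinetic friction opposes the block's motion up the incline: f = μN = 0.19 × 91.407 = 17.367 N acting down the slope.
Newton's second law for the block (up-slope positive): T − 82.299 − 17.367 = 12.3 a. For the hanging mass (downward positive): 11.6 × 10 − T = 11.6 a.
Adding the two equations eliminates T: 16.334 = 23.9 a, so a = 0.6834 m/s².

0.683 m/s²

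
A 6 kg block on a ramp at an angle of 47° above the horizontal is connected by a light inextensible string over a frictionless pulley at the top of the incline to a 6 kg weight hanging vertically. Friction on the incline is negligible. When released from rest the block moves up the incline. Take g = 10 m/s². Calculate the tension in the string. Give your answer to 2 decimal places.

51.94 N

For the block on the incline: the weight component along the slope is m₁g sin 47° = 6 × 10 × 0.7314 = 43.884 N and the normal force is N = m₁g cos 47° = 40.920 N.
Newton's second law for the block (up-slope positive): T − 43.884 = 6 a. For the hanging weight (downward positive): 6 × 10 − T = 6 a.
Adding the two equations eliminates T: 16.116 = 12 a, so a = 1.3430 m/s².
Then from the hanging weight's equation, T = 6 × (10 − 1.3430) = 51.942 N.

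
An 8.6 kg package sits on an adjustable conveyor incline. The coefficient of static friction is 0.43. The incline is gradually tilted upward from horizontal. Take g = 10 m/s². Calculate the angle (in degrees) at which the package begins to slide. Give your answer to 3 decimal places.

23.268°

At the threshold of sliding, static friction is at its maximum μ_s N and exactly balances the weight component along the incline: mg sin θ = μ_s mg cos θ.
Hence tan θ = μ_s = 0.43, so θ = arctan(0.43) = 23.2677°.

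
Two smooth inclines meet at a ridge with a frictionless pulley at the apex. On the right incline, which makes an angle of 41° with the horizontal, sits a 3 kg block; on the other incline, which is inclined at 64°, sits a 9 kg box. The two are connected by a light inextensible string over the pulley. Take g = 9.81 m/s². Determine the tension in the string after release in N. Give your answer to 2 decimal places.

Resolve each weight along its own incline: the 3 kg mass has component 3 × 9.81 × sin 41° = 19.308 N down its slope, and the 9 kg mass has 9 × 9.81 × sin 64° = 79.355 N down its slope.
The 9 kg side's 79.355 N exceeds the other side's 19.308 N, so that mass slides down and the 3 kg mass slides up. Taking that direction as positive, Newton's second law for the whole system gives 79.355 − 19.308 = (3 + 9) a, so a = 60.047 / 12 = 5.0039 m/s².
For the 3 kg mass (up-slope positive): T − 19.308 = 3 × 5.0039, so T = 34.320 N.

34.32 N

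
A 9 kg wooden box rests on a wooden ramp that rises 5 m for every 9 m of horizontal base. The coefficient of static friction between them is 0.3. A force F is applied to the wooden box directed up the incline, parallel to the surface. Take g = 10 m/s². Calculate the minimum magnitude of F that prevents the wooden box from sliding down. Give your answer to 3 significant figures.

20.1 N

The normal force is N = mg cos 29.05° = 78.674 N. With F at its minimum the wooden box is on the verge of sliding down, so static friction is at its maximum μ_s N = 0.3 × 78.674 = 23.602 N and acts up the slope.
Equilibrium along the incline: F + μ_s N = mg sin 29.05°, so F = 43.708 − 23.602 = 20.106 N.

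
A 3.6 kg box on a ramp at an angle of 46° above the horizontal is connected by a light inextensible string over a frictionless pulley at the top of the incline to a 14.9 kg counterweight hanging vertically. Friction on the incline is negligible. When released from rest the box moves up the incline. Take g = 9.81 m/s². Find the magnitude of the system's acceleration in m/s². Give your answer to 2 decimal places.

6.53 m/s²

For the box on the incline: the weight component along the slope is m₁g sin 46° = 3.6 × 9.81 × 0.7193 = 25.403 N and the normal force is N = m₁g cos 46° = 24.533 N.
Newton's second law for the box (up-slope positive): T − 25.403 = 3.6 a. For the hanging counterweight (downward positive): 14.9 × 9.81 − T = 14.9 a.
Adding the two equations eliminates T: 120.766 = 18.5 a, so a = 6.5279 m/s².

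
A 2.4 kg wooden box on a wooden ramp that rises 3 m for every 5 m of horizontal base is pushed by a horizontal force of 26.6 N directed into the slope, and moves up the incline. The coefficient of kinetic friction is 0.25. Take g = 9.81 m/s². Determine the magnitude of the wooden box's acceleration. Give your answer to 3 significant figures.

The horizontal push has components F cos 30.96° = 26.6 × 0.8575 = 22.810 N up the incline and F sin 30.96° = 26.6 × 0.5145 = 13.686 N pressing into the surface.
The normal force is therefore N = mg cos 30.96° + F sin 30.96° = 20.189 + 13.686 = 33.875 N, and kinetic friction down the slope is μN = 0.25 × 33.875 = 8.469 N.
Along the incline: F cos 30.96° − mg sin 30.96° − μN = ma, so 22.810 − 12.113 − 8.469 = 2.4 a, giving a = 0.9283 m/s².

0.928 m/s²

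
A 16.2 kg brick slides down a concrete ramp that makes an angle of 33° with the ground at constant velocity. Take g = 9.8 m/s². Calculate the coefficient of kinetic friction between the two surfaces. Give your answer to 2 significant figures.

At constant velocity the net force along the incline is zero: mg sin 33° = μ mg cos 33°.
So μ = tan 33° = 0.5446 / 0.8387 = 0.6493.

0.65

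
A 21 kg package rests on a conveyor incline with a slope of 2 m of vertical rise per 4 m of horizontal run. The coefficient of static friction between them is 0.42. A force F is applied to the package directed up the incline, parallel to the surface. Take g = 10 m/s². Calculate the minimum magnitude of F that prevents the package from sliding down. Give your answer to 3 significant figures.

The normal force is N = mg cos 26.57° = 187.830 N. With F at its minimum the package is on the verge of sliding down, so static friction is at its maximum μ_s N = 0.42 × 187.830 = 78.889 N and acts up the slope.
Equilibrium along the incline: F + μ_s N = mg sin 26.57°, so F = 93.915 − 78.889 = 15.026 N.

15.0 N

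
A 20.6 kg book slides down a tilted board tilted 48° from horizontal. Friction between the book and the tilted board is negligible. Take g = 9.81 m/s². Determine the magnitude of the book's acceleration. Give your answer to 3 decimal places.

7.290 m/s²

Resolving the weight along the incline: the component pulling the book down the slope is mg sin 48° = 20.6 × 9.81 × 0.7431 = 150.170 N, and the normal force is N = mg cos 48° = 20.6 × 9.81 × 0.6691 = 135.216 N.
With no friction the net force along the incline is 150.170 N, so a = g sin 48° = 150.170 / 20.6 = 7.2898 m/s².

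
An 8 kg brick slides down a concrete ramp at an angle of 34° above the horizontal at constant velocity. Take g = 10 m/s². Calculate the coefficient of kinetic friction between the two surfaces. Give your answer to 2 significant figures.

At constant velocity the net force along the incline is zero: mg sin 34° = μ mg cos 34°.
So μ = tan 34° = 0.5592 / 0.8290 = 0.6745.

0.67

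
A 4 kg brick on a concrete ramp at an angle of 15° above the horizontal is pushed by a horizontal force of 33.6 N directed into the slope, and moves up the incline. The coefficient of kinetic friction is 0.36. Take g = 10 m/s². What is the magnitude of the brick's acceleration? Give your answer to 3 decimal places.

1.266 m/s²

The horizontal push has components F cos 15° = 33.6 × 0.9659 = 32.454 N up the incline and F sin 15° = 33.6 × 0.2588 = 8.696 N pressing into the surface.
The normal force is therefore N = mg cos 15° + F sin 15° = 38.636 + 8.696 = 47.332 N, and kinetic friction down the slope is μN = 0.36 × 47.332 = 17.040 N.
Along the incline: F cos 15° − mg sin 15° − μN = ma, so 32.454 − 10.352 − 17.040 = 4 a, giving a = 1.2655 m/s².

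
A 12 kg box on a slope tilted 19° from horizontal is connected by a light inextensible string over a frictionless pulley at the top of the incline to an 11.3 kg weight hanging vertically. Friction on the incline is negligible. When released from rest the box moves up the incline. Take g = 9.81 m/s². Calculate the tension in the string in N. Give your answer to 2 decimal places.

For the box on the incline: the weight component along the slope is m₁g sin 19° = 12 × 9.81 × 0.3256 = 38.330 N and the normal force is N = m₁g cos 19° = 111.306 N.
Newton's second law for the box (up-slope positive): T − 38.330 = 12 a. For the hanging weight (downward positive): 11.3 × 9.81 − T = 11.3 a.
Adding the two equations eliminates T: 72.523 = 23.3 a, so a = 3.1126 m/s².
Then from the hanging weight's equation, T = 11.3 × (9.81 − 3.1126) = 75.681 N.

75.68 N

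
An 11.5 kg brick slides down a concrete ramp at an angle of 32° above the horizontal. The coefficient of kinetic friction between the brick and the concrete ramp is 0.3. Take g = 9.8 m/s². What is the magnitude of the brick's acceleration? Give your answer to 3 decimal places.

2.700 m/s²

Resolving the weight along the incline: the component pulling the brick down the slope is mg sin 32° = 11.5 × 9.8 × 0.5299 = 59.720 N, and the normal force is N = mg cos 32° = 11.5 × 9.8 × 0.8480 = 95.570 N.
Kinetic friction acts up the slope with magnitude f = μN = 0.3 × 95.570 = 28.671 N.
Net force along the incline is 59.720 − 28.671 = 31.049 N, so a = 31.049 / 11.5 = 2.6999 m/s².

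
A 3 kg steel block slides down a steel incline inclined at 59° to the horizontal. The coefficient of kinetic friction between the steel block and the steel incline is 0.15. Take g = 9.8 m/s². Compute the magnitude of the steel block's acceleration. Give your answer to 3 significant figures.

7.64 m/s²

Resolving the weight along the incline: the component pulling the steel block down the slope is mg sin 59° = 3 × 9.8 × 0.8572 = 25.202 N, and the normal force is N = mg cos 59° = 3 × 9.8 × 0.5150 = 15.141 N.
Kinetic friction acts up the slope with magnitude f = μN = 0.15 × 15.141 = 2.271 N.
Net force along the incline is 25.202 − 2.271 = 22.931 N, so a = 22.931 / 3 = 7.6437 m/s².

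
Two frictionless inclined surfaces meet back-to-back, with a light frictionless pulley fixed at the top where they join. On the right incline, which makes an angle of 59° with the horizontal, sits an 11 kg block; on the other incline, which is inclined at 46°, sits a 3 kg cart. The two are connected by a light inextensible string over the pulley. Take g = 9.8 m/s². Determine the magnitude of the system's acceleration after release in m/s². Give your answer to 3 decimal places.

Resolve each weight along its own incline: the 11 kg mass has component 11 × 9.8 × sin 59° = 92.403 N down its slope, and the 3 kg mass has 3 × 9.8 × sin 46° = 21.149 N down its slope.
The 11 kg side's 92.403 N exceeds the other side's 21.149 N, so that mass slides down and the 3 kg mass slides up. Taking that direction as positive, Newton's second law for the whole system gives 92.403 − 21.149 = (11 + 3) a, so a = 71.254 / 14 = 5.0896 m/s².

5.090 m/s²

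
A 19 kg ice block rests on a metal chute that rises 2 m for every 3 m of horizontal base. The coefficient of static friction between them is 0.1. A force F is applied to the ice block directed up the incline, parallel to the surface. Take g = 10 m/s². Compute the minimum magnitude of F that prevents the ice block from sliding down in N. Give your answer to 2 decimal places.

89.58 N

The normal force is N = mg cos 33.69° = 158.090 N. With F at its minimum the ice block is on the verge of sliding down, so static friction is at its maximum μ_s N = 0.1 × 158.090 = 15.809 N and acts up the slope.
Equilibrium along the incline: F + μ_s N = mg sin 33.69°, so F = 105.393 − 15.809 = 89.584 N.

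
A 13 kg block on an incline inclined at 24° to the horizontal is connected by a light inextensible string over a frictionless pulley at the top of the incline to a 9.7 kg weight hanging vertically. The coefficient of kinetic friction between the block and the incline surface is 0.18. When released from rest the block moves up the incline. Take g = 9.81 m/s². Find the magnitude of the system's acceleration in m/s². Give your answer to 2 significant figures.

0.98 m/s²

For the block on the incline: the weight component along the slope is m₁g sin 24° = 13 × 9.81 × 0.4067 = 51.866 N and the normal force is N = m₁g cos 24° = 116.504 N.
Kinetic friction opposes the block's motion up the incline: f = μN = 0.18 × 116.504 = 20.971 N acting down the slope.
Newton's second law for the block (up-slope positive): T − 51.866 − 20.971 = 13 a. For the hanging weight (downward positive): 9.7 × 9.81 − T = 9.7 a.
Adding the two equations eliminates T: 22.320 = 22.7 a, so a = 0.9833 m/s².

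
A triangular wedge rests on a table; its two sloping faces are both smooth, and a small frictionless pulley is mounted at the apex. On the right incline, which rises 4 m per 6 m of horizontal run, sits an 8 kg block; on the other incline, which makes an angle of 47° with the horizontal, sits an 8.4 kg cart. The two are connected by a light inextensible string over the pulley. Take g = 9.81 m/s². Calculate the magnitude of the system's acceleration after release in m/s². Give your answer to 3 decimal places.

1.020 m/s²

Resolve each weight along its own incline: the 8 kg mass has component 8 × 9.81 × sin 33.69° = 43.533 N down its slope, and the 8.4 kg mass has 8.4 × 9.81 × sin 47° = 60.266 N down its slope.
The 8.4 kg side's 60.266 N exceeds the other side's 43.533 N, so that mass slides down and the 8 kg mass slides up. Taking that direction as positive, Newton's second law for the whole system gives 60.266 − 43.533 = (8 + 8.4) a, so a = 16.733 / 16.4 = 1.0203 m/s².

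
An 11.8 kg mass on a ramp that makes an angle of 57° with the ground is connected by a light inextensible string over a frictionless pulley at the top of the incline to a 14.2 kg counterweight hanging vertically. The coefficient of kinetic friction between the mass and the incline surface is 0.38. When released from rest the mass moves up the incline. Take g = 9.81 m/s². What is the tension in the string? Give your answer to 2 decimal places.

For the mass on the incline: the weight component along the slope is m₁g sin 57° = 11.8 × 9.81 × 0.8387 = 97.086 N and the normal force is N = m₁g cos 57° = 63.046 N.
Kinetic friction opposes the mass's motion up the incline: f = μN = 0.38 × 63.046 = 23.957 N acting down the slope.
Newton's second law for the mass (up-slope positive): T − 97.086 − 23.957 = 11.8 a. For the hanging counterweight (downward positive): 14.2 × 9.81 − T = 14.2 a.
Adding the two equations eliminates T: 18.259 = 26 a, so a = 0.7023 m/s².
Then from the hanging counterweight's equation, T = 14.2 × (9.81 − 0.7023) = 129.329 N.

129.33 N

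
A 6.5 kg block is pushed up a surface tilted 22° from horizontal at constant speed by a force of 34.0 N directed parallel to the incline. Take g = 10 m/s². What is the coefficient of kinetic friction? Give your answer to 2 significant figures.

0.16

At constant speed ΣF = 0 along the incline. The applied 34.0 N acts up the slope; the weight component mg sin 22° = 24.349 N and kinetic friction μN both act down the slope.
So 34.0 = 24.349 + μ × 60.267, giving μ = (34.0 − 24.349) / 60.267 = 0.1601.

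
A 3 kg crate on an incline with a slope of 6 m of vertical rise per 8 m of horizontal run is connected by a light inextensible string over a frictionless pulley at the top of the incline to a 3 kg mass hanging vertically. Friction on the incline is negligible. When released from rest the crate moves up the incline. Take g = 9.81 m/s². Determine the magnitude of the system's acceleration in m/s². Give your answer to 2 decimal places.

For the crate on the incline: the weight component along the slope is m₁g sin 36.87° = 3 × 9.81 × 0.6000 = 17.658 N and the normal force is N = m₁g cos 36.87° = 23.544 N.
Newton's second law for the crate (up-slope positive): T − 17.658 = 3 a. For the hanging mass (downward positive): 3 × 9.81 − T = 3 a.
Adding the two equations eliminates T: 11.772 = 6 a, so a = 1.9620 m/s².

1.96 m/s²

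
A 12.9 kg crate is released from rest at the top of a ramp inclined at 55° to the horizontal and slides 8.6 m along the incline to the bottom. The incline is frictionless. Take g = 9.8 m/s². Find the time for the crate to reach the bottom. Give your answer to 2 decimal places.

The weight component along the incline is mg sin 55° = 103.557 N and the normal force is N = mg cos 55° = 72.512 N.
With no friction, a = g sin 55° = 8.0277 m/s².
Starting from rest, L = ½at², so t = √(2L/a) = √(2 × 8.6 / 8.0277) = 1.4638 s.

1.46 s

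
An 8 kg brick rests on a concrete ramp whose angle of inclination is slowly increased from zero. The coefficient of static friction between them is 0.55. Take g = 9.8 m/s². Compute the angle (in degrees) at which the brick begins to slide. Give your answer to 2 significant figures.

At the threshold of sliding, static friction is at its maximum μ_s N and exactly balances the weight component along the incline: mg sin θ = μ_s mg cos θ.
Hence tan θ = μ_s = 0.55, so θ = arctan(0.55) = 28.8108°.

29°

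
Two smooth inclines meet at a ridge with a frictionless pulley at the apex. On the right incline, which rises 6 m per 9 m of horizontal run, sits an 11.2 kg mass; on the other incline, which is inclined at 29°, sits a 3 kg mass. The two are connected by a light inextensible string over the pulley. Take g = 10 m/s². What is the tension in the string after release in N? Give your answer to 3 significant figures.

Resolve each weight along its own incline: the 11.2 kg mass has component 11.2 × 10 × sin 33.69° = 62.126 N down its slope, and the 3 kg mass has 3 × 10 × sin 29° = 14.544 N down its slope.
The 11.2 kg side's 62.126 N exceeds the other side's 14.544 N, so that mass slides down and the 3 kg mass slides up. Taking that direction as positive, Newton's second law for the whole system gives 62.126 − 14.544 = (11.2 + 3) a, so a = 47.582 / 14.2 = 3.3508 m/s².
For the 3 kg mass (up-slope positive): T − 14.544 = 3 × 3.3508, so T = 24.596 N.

24.6 N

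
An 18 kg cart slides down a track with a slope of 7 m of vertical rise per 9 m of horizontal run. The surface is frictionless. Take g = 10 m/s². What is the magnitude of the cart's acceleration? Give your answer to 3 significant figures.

6.14 m/s²

Resolving the weight along the incline: the component pulling the cart down the slope is mg sin 37.87° = 18 × 10 × 0.6139 = 110.502 N, and the normal force is N = mg cos 37.87° = 18 × 10 × 0.7894 = 142.092 N.
With no friction the net force along the incline is 110.502 N, so a = g sin 37.87° = 110.502 / 18 = 6.1390 m/s².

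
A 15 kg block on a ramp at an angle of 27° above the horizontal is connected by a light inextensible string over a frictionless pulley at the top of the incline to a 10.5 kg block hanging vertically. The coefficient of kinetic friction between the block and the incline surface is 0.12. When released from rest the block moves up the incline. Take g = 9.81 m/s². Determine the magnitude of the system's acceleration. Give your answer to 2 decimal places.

0.80 m/s²

For the block on the incline: the weight component along the slope is m₁g sin 27° = 15 × 9.81 × 0.4540 = 66.806 N and the normal force is N = m₁g cos 27° = 131.112 N.
Kinetic friction opposes the block's motion up the incline: f = μN = 0.12 × 131.112 = 15.733 N acting down the slope.
Newton's second law for the block (up-slope positive): T − 66.806 − 15.733 = 15 a. For the hanging block (downward positive): 10.5 × 9.81 − T = 10.5 a.
Adding the two equations eliminates T: 20.466 = 25.5 a, so a = 0.8026 m/s².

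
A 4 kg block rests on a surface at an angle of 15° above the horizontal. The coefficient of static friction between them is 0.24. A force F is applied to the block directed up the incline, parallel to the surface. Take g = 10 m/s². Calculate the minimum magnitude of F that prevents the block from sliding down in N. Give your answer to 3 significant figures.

The normal force is N = mg cos 15° = 38.637 N. With F at its minimum the block is on the verge of sliding down, so static friction is at its maximum μ_s N = 0.24 × 38.637 = 9.273 N and acts up the slope.
Equilibrium along the incline: F + μ_s N = mg sin 15°, so F = 10.353 − 9.273 = 1.080 N.

1.08 N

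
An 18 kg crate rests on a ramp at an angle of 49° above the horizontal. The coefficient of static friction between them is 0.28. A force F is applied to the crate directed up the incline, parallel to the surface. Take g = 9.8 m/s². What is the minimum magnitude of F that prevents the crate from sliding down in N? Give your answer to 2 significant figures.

The normal force is N = mg cos 49° = 115.729 N. With F at its minimum the crate is on the verge of sliding down, so static friction is at its maximum μ_s N = 0.28 × 115.729 = 32.404 N and acts up the slope.
Equilibrium along the incline: F + μ_s N = mg sin 49°, so F = 133.131 − 32.404 = 100.727 N.

100 N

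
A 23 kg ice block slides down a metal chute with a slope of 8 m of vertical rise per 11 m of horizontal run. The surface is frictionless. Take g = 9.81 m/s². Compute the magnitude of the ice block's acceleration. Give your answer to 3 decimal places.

Resolving the weight along the incline: the component pulling the ice block down the slope is mg sin 36.03° = 23 × 9.81 × 0.5882 = 132.716 N, and the normal force is N = mg cos 36.03° = 23 × 9.81 × 0.8087 = 182.467 N.
With no friction the net force along the incline is 132.716 N, so a = g sin 36.03° = 132.716 / 23 = 5.7703 m/s².

5.770 m/s²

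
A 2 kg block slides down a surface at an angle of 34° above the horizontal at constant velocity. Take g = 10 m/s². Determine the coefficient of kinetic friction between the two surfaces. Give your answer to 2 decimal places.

At constant velocity the net force along the incline is zero: mg sin 34° = μ mg cos 34°.
So μ = tan 34° = 0.5592 / 0.8290 = 0.6745.

0.67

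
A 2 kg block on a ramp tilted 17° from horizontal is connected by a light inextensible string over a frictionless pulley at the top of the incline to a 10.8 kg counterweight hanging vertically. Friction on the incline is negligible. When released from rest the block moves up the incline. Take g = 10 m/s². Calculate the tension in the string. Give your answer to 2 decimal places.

For the block on the incline: the weight component along the slope is m₁g sin 17° = 2 × 10 × 0.2924 = 5.848 N and the normal force is N = m₁g cos 17° = 19.126 N.
Newton's second law for the block (up-slope positive): T − 5.848 = 2 a. For the hanging counterweight (downward positive): 10.8 × 10 − T = 10.8 a.
Adding the two equations eliminates T: 102.152 = 12.8 a, so a = 7.9806 m/s².
Then from the hanging counterweight's equation, T = 10.8 × (10 − 7.9806) = 21.810 N.

21.81 N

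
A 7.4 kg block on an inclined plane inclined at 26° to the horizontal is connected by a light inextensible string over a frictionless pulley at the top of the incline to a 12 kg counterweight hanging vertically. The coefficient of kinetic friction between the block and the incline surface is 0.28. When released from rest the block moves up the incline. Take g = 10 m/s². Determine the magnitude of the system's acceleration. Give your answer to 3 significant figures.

3.55 m/s²

For the block on the incline: the weight component along the slope is m₁g sin 26° = 7.4 × 10 × 0.4384 = 32.442 N and the normal force is N = m₁g cos 26° = 66.511 N.
Kinetic friction opposes the block's motion up the incline: f = μN = 0.28 × 66.511 = 18.623 N acting down the slope.
Newton's second law for the block (up-slope positive): T − 32.442 − 18.623 = 7.4 a. For the hanging counterweight (downward positive): 12 × 10 − T = 12 a.
Adding the two equations eliminates T: 68.935 = 19.4 a, so a = 3.5534 m/s².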